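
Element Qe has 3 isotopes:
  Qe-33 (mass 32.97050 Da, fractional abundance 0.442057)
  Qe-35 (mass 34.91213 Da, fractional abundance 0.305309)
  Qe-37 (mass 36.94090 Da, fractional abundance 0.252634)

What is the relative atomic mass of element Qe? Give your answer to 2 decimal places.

Average mass = Σ (abundance × isotope mass) = 0.442057 × 32.97050 + 0.305309 × 34.91213 + 0.252634 × 36.94090
= 14.574840 + 10.658987 + 9.332527 = 34.566354 Da

34.57 Da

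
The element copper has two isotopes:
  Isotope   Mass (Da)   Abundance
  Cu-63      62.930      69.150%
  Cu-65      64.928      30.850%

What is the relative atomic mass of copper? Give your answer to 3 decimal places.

63.546 Da

Average mass = Σ (abundance × isotope mass) = 0.69150 × 62.930 + 0.30850 × 64.928
= 43.5161 + 20.0303 = 63.5464 Da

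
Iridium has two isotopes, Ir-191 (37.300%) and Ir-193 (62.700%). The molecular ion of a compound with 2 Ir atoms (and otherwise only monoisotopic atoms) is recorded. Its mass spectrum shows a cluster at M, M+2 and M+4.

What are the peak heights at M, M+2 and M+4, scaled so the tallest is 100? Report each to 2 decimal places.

Each Ir atom is independently Ir-191 (p = 0.37300) or Ir-193 (q = 0.62700); the cluster is the binomial expansion (p + q)^2.
P(M) = 0.37300^2 = 0.139129
P(M+2) = 2 × 0.37300^1 × 0.62700^1 = 0.467742
P(M+4) = 0.62700^2 = 0.393129
The M+2 peak is largest (0.467742); scaling to 100 gives 29.74 : 100.00 : 84.05.

29.74 : 100.00 : 84.05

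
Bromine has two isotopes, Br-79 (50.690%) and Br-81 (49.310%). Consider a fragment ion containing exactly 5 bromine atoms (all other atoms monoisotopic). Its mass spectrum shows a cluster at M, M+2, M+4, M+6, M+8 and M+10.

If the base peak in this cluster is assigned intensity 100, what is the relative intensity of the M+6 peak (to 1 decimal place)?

97.3

(0.50690 + 0.49310)^5 gives M 0.0335, M+2 0.1628, M+4 0.3167, M+6 0.3081, M+8 0.1498, M+10 0.0292; the largest is M+4.
P(M+4) = C(5,2) × 0.50690^3 × 0.49310^2 = 10 × 0.13024674 × 0.24314761 = 0.316692 (base)
P(M+6) = C(5,3) × 0.50690^2 × 0.49310^3 = 10 × 0.25694761 × 0.11989609 = 0.308070
Relative intensity = 0.308070 / 0.316692 × 100 = 97.3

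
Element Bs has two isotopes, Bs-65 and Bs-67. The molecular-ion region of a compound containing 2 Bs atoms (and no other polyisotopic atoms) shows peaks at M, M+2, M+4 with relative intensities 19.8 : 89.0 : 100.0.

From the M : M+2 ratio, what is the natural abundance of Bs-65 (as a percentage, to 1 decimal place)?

If p is the fraction of Bs that is Bs-65, then I(M+2)/I(M) = [C(2,1)·p^1·(1−p)] / p^2 = 2·(1−p)/p = 89.0/19.8 = 4.4949
(1−p)/p = 4.4949/2 = 2.2475  ⇒  p = 1/(1 + 2.2475) = 0.3079
Bs-65: 30.8%, Bs-67: 69.2%.

30.8%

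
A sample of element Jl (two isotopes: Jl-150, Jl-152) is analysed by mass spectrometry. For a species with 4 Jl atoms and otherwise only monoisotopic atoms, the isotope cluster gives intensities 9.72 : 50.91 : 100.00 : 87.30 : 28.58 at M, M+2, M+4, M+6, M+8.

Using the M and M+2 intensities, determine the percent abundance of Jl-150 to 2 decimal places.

43.30%

Write p for the Jl-150 fraction. I(M+2)/I(M) = [C(4,1)·p^3·(1−p)] / p^4 = 4·(1−p)/p = 50.91/9.72 = 5.2377
(1−p)/p = 5.2377/4 = 1.3094  ⇒  p = 1/(1 + 1.3094) = 0.4330
Jl-150: 43.30%, Jl-152: 56.70%.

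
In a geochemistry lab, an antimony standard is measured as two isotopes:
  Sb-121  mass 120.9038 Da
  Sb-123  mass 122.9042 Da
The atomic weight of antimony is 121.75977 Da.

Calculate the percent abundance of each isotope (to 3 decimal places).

Sb-121: 57.210%, Sb-123: 42.790%

Let x be the fractional abundance of Sb-121; then Sb-123 has abundance 1 − x.
120.9038·x + 122.9042·(1 − x) = 121.75977
(120.9038 − 122.9042)·x = 121.75977 − 122.9042
x = -1.14443 / -2.0004 = 0.57210 → 57.210% Sb-121, 42.790% Sb-123.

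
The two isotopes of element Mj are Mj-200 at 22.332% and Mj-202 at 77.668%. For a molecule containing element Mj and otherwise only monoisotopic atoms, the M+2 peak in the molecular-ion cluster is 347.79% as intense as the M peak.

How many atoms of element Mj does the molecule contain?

1

The M+2/M ratio from n Mj atoms is n · q/p = n · 0.77668/0.22332.
n = 3.4779 × 0.22332/0.77668 = 1.00 ≈ 1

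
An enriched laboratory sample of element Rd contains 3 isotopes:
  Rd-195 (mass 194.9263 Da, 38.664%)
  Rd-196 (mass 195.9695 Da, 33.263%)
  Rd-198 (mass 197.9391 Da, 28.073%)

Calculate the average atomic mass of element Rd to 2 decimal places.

196.12 Da

Ar = Σ fᵢ·mᵢ = 0.38664 × 194.9263 + 0.33263 × 195.9695 + 0.28073 × 197.9391
= 75.36630 + 65.18533 + 55.56744 = 196.11907 Da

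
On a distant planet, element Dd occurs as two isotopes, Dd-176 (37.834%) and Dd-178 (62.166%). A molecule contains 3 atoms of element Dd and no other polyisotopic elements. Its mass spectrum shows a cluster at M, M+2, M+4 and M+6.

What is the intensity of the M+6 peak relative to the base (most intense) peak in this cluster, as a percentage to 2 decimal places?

54.77%

Term probabilities: M 0.0542, M+2 0.2670, M+4 0.4386, M+6 0.2402. Base peak = M+4.
P(M+4) = C(3,2) × 0.37834^1 × 0.62166^2 = 3 × 0.37834 × 0.38646116 = 0.438641 (base)
P(M+6) = C(3,3) × 0.37834^0 × 0.62166^3 = 1 × 1.0000 × 0.24024744 = 0.240247
Relative intensity = 0.240247 / 0.438641 × 100 = 54.77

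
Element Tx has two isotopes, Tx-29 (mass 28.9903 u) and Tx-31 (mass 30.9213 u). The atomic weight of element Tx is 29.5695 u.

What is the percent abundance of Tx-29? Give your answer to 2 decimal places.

Let x be the fractional abundance of Tx-29; then Tx-31 has abundance 1 − x.
28.9903·x + 30.9213·(1 − x) = 29.5695
(28.9903 − 30.9213)·x = 29.5695 − 30.9213
x = -1.3518 / -1.9310 = 0.70005 → 70.01% Tx-29, 29.99% Tx-31.

70.01%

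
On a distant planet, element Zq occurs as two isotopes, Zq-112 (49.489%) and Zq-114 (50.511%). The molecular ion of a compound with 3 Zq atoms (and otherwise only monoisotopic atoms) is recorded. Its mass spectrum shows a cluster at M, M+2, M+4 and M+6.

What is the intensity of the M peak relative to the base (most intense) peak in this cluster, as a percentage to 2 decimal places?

Binomial terms of (0.49489 + 0.50511)^3: M 0.1212, M+2 0.3711, M+4 0.3788, M+6 0.1289 → M+4 is the base peak.
P(M+4) = C(3,2) × 0.49489^1 × 0.50511^2 = 3 × 0.49489 × 0.25513611 = 0.378793 (base)
P(M) = C(3,0) × 0.49489^3 × 0.50511^0 = 1 × 0.12120653 × 1.0000 = 0.121207
Relative intensity = 0.121207 / 0.378793 × 100 = 32.00

32.00%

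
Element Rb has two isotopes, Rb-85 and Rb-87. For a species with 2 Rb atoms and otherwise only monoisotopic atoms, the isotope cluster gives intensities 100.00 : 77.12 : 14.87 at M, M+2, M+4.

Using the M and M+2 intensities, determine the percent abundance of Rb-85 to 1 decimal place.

72.2%

Write p for the Rb-85 fraction. I(M+2)/I(M) = [C(2,1)·p^1·(1−p)] / p^2 = 2·(1−p)/p = 77.12/100.00 = 0.7712
(1−p)/p = 0.7712/2 = 0.3856  ⇒  p = 1/(1 + 0.3856) = 0.7217
Rb-85: 72.2%, Rb-87: 27.8%.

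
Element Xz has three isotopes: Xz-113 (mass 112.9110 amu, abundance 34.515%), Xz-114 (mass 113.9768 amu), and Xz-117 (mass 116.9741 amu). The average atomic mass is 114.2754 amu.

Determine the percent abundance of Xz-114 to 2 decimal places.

43.25%

The remaining 65.485% is split between Xz-114 (fraction x) and Xz-117 (fraction 0.65485 − x).
Substituting: 113.9768x + 116.9741(0.65485 − x) = 75.30416835
(113.9768 − 116.9741)x = -1.296321035  ⇒  x = 0.43250, y = 0.22235
Xz-114: 43.25%, Xz-117: 22.24%.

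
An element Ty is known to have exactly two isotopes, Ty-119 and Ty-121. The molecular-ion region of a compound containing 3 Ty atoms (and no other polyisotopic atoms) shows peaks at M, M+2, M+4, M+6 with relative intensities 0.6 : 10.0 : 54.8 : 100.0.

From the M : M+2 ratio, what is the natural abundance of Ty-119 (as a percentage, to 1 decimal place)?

15.3%

Write p for the Ty-119 fraction. I(M+2)/I(M) = [C(3,1)·p^2·(1−p)] / p^3 = 3·(1−p)/p = 10.0/0.6 = 16.6667
(1−p)/p = 16.6667/3 = 5.5556  ⇒  p = 1/(1 + 5.5556) = 0.1525
Ty-119: 15.3%, Ty-121: 84.7%.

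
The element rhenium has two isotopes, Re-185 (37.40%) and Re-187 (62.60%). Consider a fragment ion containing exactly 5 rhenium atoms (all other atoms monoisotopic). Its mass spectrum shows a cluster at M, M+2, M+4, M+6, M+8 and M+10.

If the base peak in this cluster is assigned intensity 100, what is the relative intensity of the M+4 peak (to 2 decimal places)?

Binomial terms of (0.3740 + 0.6260)^5: M 0.0073, M+2 0.0612, M+4 0.2050, M+6 0.3431, M+8 0.2872, M+10 0.0961 → M+6 is the base peak.
P(M+6) = C(5,3) × 0.3740^2 × 0.6260^3 = 10 × 0.139876 × 0.24531438 = 0.343136 (base)
P(M+4) = C(5,2) × 0.3740^3 × 0.6260^2 = 10 × 0.05231362 × 0.391876 = 0.205005
Relative intensity = 0.205005 / 0.343136 × 100 = 59.74

59.74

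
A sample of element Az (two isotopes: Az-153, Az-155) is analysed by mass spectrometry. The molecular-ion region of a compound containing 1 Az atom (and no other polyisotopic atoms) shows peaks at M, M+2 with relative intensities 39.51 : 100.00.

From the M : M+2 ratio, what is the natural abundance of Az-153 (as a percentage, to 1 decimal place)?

Write p for the Az-153 fraction. I(M+2)/I(M) = [C(1,1)·p^0·(1−p)] / p^1 = 1·(1−p)/p = 100.00/39.51 = 2.5310
(1−p)/p = 2.5310/1 = 2.5310  ⇒  p = 1/(1 + 2.5310) = 0.2832
Az-153: 28.3%, Az-155: 71.7%.

28.3%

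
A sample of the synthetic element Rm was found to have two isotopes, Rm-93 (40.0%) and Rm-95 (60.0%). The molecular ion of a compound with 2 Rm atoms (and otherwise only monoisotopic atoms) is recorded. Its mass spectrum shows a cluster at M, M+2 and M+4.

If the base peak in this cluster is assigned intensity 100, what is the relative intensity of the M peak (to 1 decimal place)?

33.3

Term probabilities: M 0.1600, M+2 0.4800, M+4 0.3600. Base peak = M+2.
P(M+2) = C(2,1) × 0.400^1 × 0.600^1 = 2 × 0.4000 × 0.6000 = 0.480000 (base)
P(M) = C(2,0) × 0.400^2 × 0.600^0 = 1 × 0.1600 × 1.0000 = 0.160000
Relative intensity = 0.160000 / 0.480000 × 100 = 33.3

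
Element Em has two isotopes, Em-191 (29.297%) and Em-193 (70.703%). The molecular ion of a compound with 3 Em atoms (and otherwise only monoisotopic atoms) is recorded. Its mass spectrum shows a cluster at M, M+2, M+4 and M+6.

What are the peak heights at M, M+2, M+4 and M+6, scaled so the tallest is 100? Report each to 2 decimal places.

5.72 : 41.44 : 100.00 : 80.44

The 3 Em atoms are independent, so intensities follow the terms of (0.29297 + 0.70703)^3.
P(M) = 0.29297^3 = 0.025146
P(M+2) = 3 × 0.29297^2 × 0.70703^1 = 0.182056
P(M+4) = 3 × 0.29297^1 × 0.70703^2 = 0.439360
P(M+6) = 0.70703^3 = 0.353438
The M+4 peak is largest (0.439360); scaling to 100 gives 5.72 : 41.44 : 100.00 : 80.44.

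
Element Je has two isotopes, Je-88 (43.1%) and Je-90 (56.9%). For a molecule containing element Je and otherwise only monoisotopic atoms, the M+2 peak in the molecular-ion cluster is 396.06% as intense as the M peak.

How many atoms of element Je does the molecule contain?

With n Je atoms, P(M+2)/P(M) = C(n,1)·p^(n−1)q / p^n = n·q/p = n · 0.569/0.431.
n = 3.9606 × 0.431/0.569 = 3.00 ≈ 3

3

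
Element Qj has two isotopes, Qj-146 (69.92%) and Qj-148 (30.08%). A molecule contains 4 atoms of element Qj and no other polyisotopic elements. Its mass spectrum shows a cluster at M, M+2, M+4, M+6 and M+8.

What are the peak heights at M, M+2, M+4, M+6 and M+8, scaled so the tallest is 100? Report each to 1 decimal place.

58.1 : 100.0 : 64.5 : 18.5 : 2.0

The 4 Qj atoms are independent, so intensities follow the terms of (0.6992 + 0.3008)^4.
P(M) = 0.6992^4 = 0.239004
P(M+2) = 4 × 0.6992^3 × 0.3008^1 = 0.411284
P(M+4) = 6 × 0.6992^2 × 0.3008^2 = 0.265405
P(M+6) = 4 × 0.6992^1 × 0.3008^3 = 0.076119
P(M+8) = 0.3008^4 = 0.008187
The M+2 peak is largest (0.411284); scaling to 100 gives 58.1 : 100.0 : 64.5 : 18.5 : 2.0.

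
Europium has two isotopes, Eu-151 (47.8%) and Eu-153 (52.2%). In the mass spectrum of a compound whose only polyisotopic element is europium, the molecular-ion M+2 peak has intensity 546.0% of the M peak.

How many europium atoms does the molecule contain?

The M+2/M ratio from n Eu atoms is n · q/p = n · 0.522/0.478.
n = 5.460 × 0.478/0.522 = 5.00 ≈ 5

5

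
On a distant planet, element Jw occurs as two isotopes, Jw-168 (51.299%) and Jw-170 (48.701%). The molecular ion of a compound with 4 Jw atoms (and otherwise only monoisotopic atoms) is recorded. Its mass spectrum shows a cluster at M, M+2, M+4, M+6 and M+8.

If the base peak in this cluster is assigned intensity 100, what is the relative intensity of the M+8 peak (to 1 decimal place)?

15.0

Term probabilities: M 0.0693, M+2 0.2630, M+4 0.3745, M+6 0.2370, M+8 0.0563. Base peak = M+4.
P(M+4) = C(4,2) × 0.51299^2 × 0.48701^2 = 6 × 0.26315874 × 0.23717874 = 0.374494 (base)
P(M+8) = C(4,4) × 0.51299^0 × 0.48701^4 = 1 × 1.0000 × 0.05625375 = 0.056254
Relative intensity = 0.056254 / 0.374494 × 100 = 15.0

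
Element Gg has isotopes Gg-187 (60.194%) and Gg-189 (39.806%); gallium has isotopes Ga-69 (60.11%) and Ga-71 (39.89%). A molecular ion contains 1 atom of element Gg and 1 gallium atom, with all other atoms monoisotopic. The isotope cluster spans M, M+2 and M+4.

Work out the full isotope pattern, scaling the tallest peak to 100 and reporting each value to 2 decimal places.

Element Gg pattern (n=1): 0.60194 : 0.39806
Gallium pattern (n=1): 0.6011 : 0.3989
Convolve the two distributions (both contribute in 2-u steps):
  M: 0.60194×0.6011 = 0.361826
  M+2: 0.60194×0.3989 + 0.39806×0.6011 = 0.479388
  M+4: 0.39806×0.3989 = 0.158786
Scale to base peak (0.479388) = 100: 75.48 : 100.00 : 33.12

75.48 : 100.00 : 33.12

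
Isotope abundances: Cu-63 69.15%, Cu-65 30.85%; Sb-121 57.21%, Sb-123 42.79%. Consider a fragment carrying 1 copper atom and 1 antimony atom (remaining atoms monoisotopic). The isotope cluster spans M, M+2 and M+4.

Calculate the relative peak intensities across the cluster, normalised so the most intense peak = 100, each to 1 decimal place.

Copper pattern (n=1): 0.6915 : 0.3085
Antimony pattern (n=1): 0.5721 : 0.4279
Convolve the two distributions (both contribute in 2-u steps):
  M: 0.6915×0.5721 = 0.395607
  M+2: 0.6915×0.4279 + 0.3085×0.5721 = 0.472386
  M+4: 0.3085×0.4279 = 0.132007
Scale to base peak (0.472386) = 100: 83.7 : 100.0 : 27.9

83.7 : 100.0 : 27.9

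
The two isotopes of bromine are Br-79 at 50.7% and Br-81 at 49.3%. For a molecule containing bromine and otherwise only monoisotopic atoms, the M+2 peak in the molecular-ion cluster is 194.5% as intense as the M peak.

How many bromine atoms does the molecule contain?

For n independent Br atoms, I(M+2)/I(M) = n · (abundance Br-81) / (abundance Br-79) = n · 0.493/0.507.
n = 1.945 × 0.507/0.493 = 2.00 ≈ 2

2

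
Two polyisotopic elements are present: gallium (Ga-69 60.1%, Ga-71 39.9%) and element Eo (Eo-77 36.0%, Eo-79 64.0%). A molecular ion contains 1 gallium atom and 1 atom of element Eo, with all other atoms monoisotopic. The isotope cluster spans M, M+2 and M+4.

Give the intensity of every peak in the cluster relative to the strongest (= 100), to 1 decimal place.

41.0 : 100.0 : 48.3

Gallium pattern (n=1): 0.6010 : 0.3990
Element Eo pattern (n=1): 0.3600 : 0.6400
Convolve the two distributions (both contribute in 2-u steps):
  M: 0.6010×0.3600 = 0.216360
  M+2: 0.6010×0.6400 + 0.3990×0.3600 = 0.528280
  M+4: 0.3990×0.6400 = 0.255360
Scale to base peak (0.528280) = 100: 41.0 : 100.0 : 48.3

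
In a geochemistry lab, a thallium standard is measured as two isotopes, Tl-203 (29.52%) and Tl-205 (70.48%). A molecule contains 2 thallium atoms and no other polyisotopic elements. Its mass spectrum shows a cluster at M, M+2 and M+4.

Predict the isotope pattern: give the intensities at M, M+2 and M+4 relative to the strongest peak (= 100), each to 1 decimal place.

Expanding (0.2952 + 0.7048)^2:
P(M) = 0.2952^2 = 0.087143
P(M+2) = 2 × 0.2952^1 × 0.7048^1 = 0.416114
P(M+4) = 0.7048^2 = 0.496743
The M+4 peak is largest (0.496743); scaling to 100 gives 17.5 : 83.8 : 100.0.

17.5 : 83.8 : 100.0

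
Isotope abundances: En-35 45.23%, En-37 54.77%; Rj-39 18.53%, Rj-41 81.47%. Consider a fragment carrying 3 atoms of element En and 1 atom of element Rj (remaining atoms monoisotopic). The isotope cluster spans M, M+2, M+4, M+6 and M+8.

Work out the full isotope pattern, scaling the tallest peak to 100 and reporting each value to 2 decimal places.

Element En pattern (n=3): 0.0925294 : 0.33613766 : 0.40703647 : 0.16429647
Element Rj pattern (n=1): 0.1853 : 0.8147
Convolve the two distributions (both contribute in 2-u steps):
  M: 0.0925294×0.1853 = 0.017146
  M+2: 0.0925294×0.8147 + 0.33613766×0.1853 = 0.137670
  M+4: 0.33613766×0.8147 + 0.40703647×0.1853 = 0.349275
  M+6: 0.40703647×0.8147 + 0.16429647×0.1853 = 0.362057
  M+8: 0.16429647×0.8147 = 0.133852
Scale to base peak (0.362057) = 100: 4.74 : 38.02 : 96.47 : 100.00 : 36.97

4.74 : 38.02 : 96.47 : 100.00 : 36.97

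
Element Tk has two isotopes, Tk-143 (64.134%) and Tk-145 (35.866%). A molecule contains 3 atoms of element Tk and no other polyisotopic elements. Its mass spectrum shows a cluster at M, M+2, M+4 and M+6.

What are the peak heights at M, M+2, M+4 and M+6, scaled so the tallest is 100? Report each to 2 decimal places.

59.61 : 100.00 : 55.92 : 10.42

The 3 Tk atoms are independent, so intensities follow the terms of (0.64134 + 0.35866)^3.
P(M) = 0.64134^3 = 0.263794
P(M+2) = 3 × 0.64134^2 × 0.35866^1 = 0.442569
P(M+4) = 3 × 0.64134^1 × 0.35866^2 = 0.247500
P(M+6) = 0.35866^3 = 0.046137
The M+2 peak is largest (0.442569); scaling to 100 gives 59.61 : 100.00 : 55.92 : 10.42.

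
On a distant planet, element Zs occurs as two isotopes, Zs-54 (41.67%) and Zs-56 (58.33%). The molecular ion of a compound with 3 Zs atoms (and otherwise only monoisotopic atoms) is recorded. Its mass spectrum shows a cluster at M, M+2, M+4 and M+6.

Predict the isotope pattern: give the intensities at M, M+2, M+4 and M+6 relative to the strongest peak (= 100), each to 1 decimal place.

17.0 : 71.4 : 100.0 : 46.7

Expanding (0.4167 + 0.5833)^3:
P(M) = 0.4167^3 = 0.072355
P(M+2) = 3 × 0.4167^2 × 0.5833^1 = 0.303851
P(M+4) = 3 × 0.4167^1 × 0.5833^2 = 0.425333
P(M+6) = 0.5833^3 = 0.198461
The M+4 peak is largest (0.425333); scaling to 100 gives 17.0 : 71.4 : 100.0 : 46.7.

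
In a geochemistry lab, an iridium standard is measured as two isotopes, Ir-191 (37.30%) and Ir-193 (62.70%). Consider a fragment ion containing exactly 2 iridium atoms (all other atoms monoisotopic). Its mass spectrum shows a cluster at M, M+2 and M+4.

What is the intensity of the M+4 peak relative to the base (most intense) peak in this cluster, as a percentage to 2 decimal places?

Binomial terms of (0.3730 + 0.6270)^2: M 0.1391, M+2 0.4677, M+4 0.3931 → M+2 is the base peak.
P(M+2) = C(2,1) × 0.3730^1 × 0.6270^1 = 2 × 0.3730 × 0.6270 = 0.467742 (base)
P(M+4) = C(2,2) × 0.3730^0 × 0.6270^2 = 1 × 1.0000 × 0.393129 = 0.393129
Relative intensity = 0.393129 / 0.467742 × 100 = 84.05

84.05%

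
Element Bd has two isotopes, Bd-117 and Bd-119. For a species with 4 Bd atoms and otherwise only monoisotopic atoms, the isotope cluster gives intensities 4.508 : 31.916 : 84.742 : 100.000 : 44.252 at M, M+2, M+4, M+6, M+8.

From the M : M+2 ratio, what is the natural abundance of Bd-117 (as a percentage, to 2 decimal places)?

36.10%

Write p for the Bd-117 fraction. I(M+2)/I(M) = [C(4,1)·p^3·(1−p)] / p^4 = 4·(1−p)/p = 31.916/4.508 = 7.0799
(1−p)/p = 7.0799/4 = 1.7700  ⇒  p = 1/(1 + 1.7700) = 0.3610
Bd-117: 36.10%, Bd-119: 63.90%.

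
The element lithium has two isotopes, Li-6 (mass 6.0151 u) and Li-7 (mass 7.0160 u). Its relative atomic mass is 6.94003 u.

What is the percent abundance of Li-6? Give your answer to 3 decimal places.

7.590%

With x = fraction of Li-6 (so Li-7 is 1 − x):
6.0151·x + 7.0160·(1 − x) = 6.94003
(6.0151 − 7.0160)·x = 6.94003 − 7.0160
x = -0.07597 / -1.0009 = 0.07590 → 7.590% Li-6, 92.410% Li-7.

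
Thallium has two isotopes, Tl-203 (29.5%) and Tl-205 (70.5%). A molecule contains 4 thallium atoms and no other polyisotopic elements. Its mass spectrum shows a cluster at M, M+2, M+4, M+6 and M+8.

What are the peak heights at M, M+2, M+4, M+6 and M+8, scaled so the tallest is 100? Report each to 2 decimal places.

1.83 : 17.51 : 62.77 : 100.00 : 59.75

Expanding (0.295 + 0.705)^4:
P(M) = 0.295^4 = 0.007573
P(M+2) = 4 × 0.295^3 × 0.705^1 = 0.072396
P(M+4) = 6 × 0.295^2 × 0.705^2 = 0.259522
P(M+6) = 4 × 0.295^1 × 0.705^3 = 0.413475
P(M+8) = 0.705^4 = 0.247034
The M+6 peak is largest (0.413475); scaling to 100 gives 1.83 : 17.51 : 62.77 : 100.00 : 59.75.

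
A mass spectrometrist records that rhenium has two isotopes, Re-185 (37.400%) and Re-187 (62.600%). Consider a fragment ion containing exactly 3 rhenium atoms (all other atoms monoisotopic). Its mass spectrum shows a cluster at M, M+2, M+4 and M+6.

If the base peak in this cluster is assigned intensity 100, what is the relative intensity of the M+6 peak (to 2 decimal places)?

55.79

Term probabilities: M 0.0523, M+2 0.2627, M+4 0.4397, M+6 0.2453. Base peak = M+4.
P(M+4) = C(3,2) × 0.37400^1 × 0.62600^2 = 3 × 0.3740 × 0.391876 = 0.439685 (base)
P(M+6) = C(3,3) × 0.37400^0 × 0.62600^3 = 1 × 1.0000 × 0.24531438 = 0.245314
Relative intensity = 0.245314 / 0.439685 × 100 = 55.79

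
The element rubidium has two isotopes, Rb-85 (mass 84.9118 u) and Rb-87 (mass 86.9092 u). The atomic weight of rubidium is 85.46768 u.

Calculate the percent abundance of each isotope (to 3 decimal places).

Rb-85: 72.170%, Rb-87: 27.830%

With x = fraction of Rb-85 (so Rb-87 is 1 − x):
84.9118·x + 86.9092·(1 − x) = 85.46768
(84.9118 − 86.9092)·x = 85.46768 − 86.9092
x = -1.44152 / -1.9974 = 0.72170 → 72.170% Rb-85, 27.830% Rb-87.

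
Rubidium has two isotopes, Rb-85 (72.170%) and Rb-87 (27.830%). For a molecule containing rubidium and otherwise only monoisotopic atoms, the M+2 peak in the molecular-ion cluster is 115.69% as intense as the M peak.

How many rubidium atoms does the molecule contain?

For n independent Rb atoms, I(M+2)/I(M) = n · (abundance Rb-87) / (abundance Rb-85) = n · 0.27830/0.72170.
n = 1.1569 × 0.72170/0.27830 = 3.00 ≈ 3

3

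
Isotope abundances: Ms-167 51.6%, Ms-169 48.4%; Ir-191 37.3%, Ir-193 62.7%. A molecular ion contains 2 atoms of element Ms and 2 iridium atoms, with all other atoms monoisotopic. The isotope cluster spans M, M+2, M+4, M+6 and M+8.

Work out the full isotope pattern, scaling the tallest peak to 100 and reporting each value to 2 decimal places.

9.99 : 52.31 : 100.00 : 82.49 : 24.83

Element Ms pattern (n=2): 0.266256 : 0.499488 : 0.234256
Iridium pattern (n=2): 0.139129 : 0.467742 : 0.393129
Convolve the two distributions (both contribute in 2-u steps):
  M: 0.266256×0.139129 = 0.037044
  M+2: 0.266256×0.467742 + 0.499488×0.139129 = 0.194032
  M+4: 0.266256×0.393129 + 0.499488×0.467742 + 0.234256×0.139129 = 0.370896
  M+6: 0.499488×0.393129 + 0.234256×0.467742 = 0.305935
  M+8: 0.234256×0.393129 = 0.092093
Scale to base peak (0.370896) = 100: 9.99 : 52.31 : 100.00 : 82.49 : 24.83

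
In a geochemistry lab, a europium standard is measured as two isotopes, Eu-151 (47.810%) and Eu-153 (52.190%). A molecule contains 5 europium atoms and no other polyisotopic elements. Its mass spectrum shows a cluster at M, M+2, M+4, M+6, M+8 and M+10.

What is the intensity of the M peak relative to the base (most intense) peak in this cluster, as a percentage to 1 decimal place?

7.7%

Term probabilities: M 0.0250, M+2 0.1363, M+4 0.2977, M+6 0.3249, M+8 0.1774, M+10 0.0387. Base peak = M+6.
P(M+6) = C(5,3) × 0.47810^2 × 0.52190^3 = 10 × 0.22857961 × 0.14215492 = 0.324937 (base)
P(M) = C(5,0) × 0.47810^5 × 0.52190^0 = 1 × 0.02498007 × 1.0000 = 0.024980
Relative intensity = 0.024980 / 0.324937 × 100 = 7.7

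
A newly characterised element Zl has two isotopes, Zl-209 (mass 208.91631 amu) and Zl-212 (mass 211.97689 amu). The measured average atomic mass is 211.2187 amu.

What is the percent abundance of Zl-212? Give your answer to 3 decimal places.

75.227%

Writing the weighted mean with unknown fraction x of Zl-209:
208.91631·x + 211.97689·(1 − x) = 211.2187
(208.91631 − 211.97689)·x = 211.2187 − 211.97689
x = -0.75819 / -3.06058 = 0.24773 → 24.773% Zl-209, 75.227% Zl-212.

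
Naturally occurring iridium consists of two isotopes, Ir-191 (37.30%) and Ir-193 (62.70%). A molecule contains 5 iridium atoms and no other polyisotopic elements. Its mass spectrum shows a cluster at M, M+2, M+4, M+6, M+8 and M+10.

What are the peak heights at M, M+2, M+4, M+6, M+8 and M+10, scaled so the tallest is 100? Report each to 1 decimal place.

2.1 : 17.7 : 59.5 : 100.0 : 84.0 : 28.3

The 5 Ir atoms are independent, so intensities follow the terms of (0.3730 + 0.6270)^5.
P(M) = 0.3730^5 = 0.007220
P(M+2) = 5 × 0.3730^4 × 0.6270^1 = 0.060684
P(M+4) = 10 × 0.3730^3 × 0.6270^2 = 0.204015
P(M+6) = 10 × 0.3730^2 × 0.6270^3 = 0.342942
P(M+8) = 5 × 0.3730^1 × 0.6270^4 = 0.288237
P(M+10) = 0.6270^5 = 0.096903
The M+6 peak is largest (0.342942); scaling to 100 gives 2.1 : 17.7 : 59.5 : 100.0 : 84.0 : 28.3.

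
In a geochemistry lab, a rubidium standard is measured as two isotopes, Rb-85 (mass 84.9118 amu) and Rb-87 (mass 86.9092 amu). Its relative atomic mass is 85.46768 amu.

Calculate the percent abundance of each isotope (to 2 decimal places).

Writing the weighted mean with unknown fraction x of Rb-85:
84.9118·x + 86.9092·(1 − x) = 85.46768
(84.9118 − 86.9092)·x = 85.46768 − 86.9092
x = -1.44152 / -1.9974 = 0.72170 → 72.17% Rb-85, 27.83% Rb-87.

Rb-85: 72.17%, Rb-87: 27.83%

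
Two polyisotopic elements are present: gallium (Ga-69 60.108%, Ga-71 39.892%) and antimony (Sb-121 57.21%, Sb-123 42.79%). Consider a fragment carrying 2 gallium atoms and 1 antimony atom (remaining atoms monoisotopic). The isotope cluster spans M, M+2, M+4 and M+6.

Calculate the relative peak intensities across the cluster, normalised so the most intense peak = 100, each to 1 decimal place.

48.2 : 100.0 : 69.1 : 15.9

Gallium pattern (n=2): 0.36129717 : 0.47956567 : 0.15913717
Antimony pattern (n=1): 0.5721 : 0.4279
Convolve the two distributions (both contribute in 2-u steps):
  M: 0.36129717×0.5721 = 0.206698
  M+2: 0.36129717×0.4279 + 0.47956567×0.5721 = 0.428959
  M+4: 0.47956567×0.4279 + 0.15913717×0.5721 = 0.296249
  M+6: 0.15913717×0.4279 = 0.068095
Scale to base peak (0.428959) = 100: 48.2 : 100.0 : 69.1 : 15.9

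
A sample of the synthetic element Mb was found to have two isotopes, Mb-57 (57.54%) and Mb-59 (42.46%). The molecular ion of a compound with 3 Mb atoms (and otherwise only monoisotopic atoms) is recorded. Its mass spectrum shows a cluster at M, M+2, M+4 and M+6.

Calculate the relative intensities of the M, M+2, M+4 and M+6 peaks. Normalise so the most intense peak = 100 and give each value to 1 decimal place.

Each Mb atom is independently Mb-57 (p = 0.5754) or Mb-59 (q = 0.4246); the cluster is the binomial expansion (p + q)^3.
P(M) = 0.5754^3 = 0.190506
P(M+2) = 3 × 0.5754^2 × 0.4246^1 = 0.421736
P(M+4) = 3 × 0.5754^1 × 0.4246^2 = 0.311208
P(M+6) = 0.4246^3 = 0.076549
The M+2 peak is largest (0.421736); scaling to 100 gives 45.2 : 100.0 : 73.8 : 18.2.

45.2 : 100.0 : 73.8 : 18.2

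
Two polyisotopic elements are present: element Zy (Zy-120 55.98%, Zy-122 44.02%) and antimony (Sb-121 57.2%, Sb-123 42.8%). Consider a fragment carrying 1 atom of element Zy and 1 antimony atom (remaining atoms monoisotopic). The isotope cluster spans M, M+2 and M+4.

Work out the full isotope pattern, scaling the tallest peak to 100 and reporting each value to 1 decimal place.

Element Zy pattern (n=1): 0.5598 : 0.4402
Antimony pattern (n=1): 0.5720 : 0.4280
Convolve the two distributions (both contribute in 2-u steps):
  M: 0.5598×0.5720 = 0.320206
  M+2: 0.5598×0.4280 + 0.4402×0.5720 = 0.491389
  M+4: 0.4402×0.4280 = 0.188406
Scale to base peak (0.491389) = 100: 65.2 : 100.0 : 38.3

65.2 : 100.0 : 38.3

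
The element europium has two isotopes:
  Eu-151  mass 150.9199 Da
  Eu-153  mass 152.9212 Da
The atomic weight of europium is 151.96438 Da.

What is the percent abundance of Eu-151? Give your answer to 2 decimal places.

47.81%

With x = fraction of Eu-151 (so Eu-153 is 1 − x):
150.9199·x + 152.9212·(1 − x) = 151.96438
(150.9199 − 152.9212)·x = 151.96438 − 152.9212
x = -0.95682 / -2.0013 = 0.47810 → 47.81% Eu-151, 52.19% Eu-153.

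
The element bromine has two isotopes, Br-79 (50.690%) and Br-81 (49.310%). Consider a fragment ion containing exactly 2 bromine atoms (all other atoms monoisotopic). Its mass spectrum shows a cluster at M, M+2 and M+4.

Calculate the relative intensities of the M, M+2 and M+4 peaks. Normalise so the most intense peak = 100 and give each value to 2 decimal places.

51.40 : 100.00 : 48.64

Expanding (0.50690 + 0.49310)^2:
P(M) = 0.50690^2 = 0.256948
P(M+2) = 2 × 0.50690^1 × 0.49310^1 = 0.499905
P(M+4) = 0.49310^2 = 0.243148
The M+2 peak is largest (0.499905); scaling to 100 gives 51.40 : 100.00 : 48.64.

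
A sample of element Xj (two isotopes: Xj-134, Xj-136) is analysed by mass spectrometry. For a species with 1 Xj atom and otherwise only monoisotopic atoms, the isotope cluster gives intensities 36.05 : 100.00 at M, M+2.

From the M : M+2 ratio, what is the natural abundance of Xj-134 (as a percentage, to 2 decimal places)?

26.50%

If p is the fraction of Xj that is Xj-134, then I(M+2)/I(M) = [C(1,1)·p^0·(1−p)] / p^1 = 1·(1−p)/p = 100.00/36.05 = 2.7739
(1−p)/p = 2.7739/1 = 2.7739  ⇒  p = 1/(1 + 2.7739) = 0.2650
Xj-134: 26.50%, Xj-136: 73.50%.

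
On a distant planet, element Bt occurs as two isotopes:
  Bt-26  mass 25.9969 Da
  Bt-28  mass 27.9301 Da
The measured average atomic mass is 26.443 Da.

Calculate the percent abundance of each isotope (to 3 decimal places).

Bt-26: 76.924%, Bt-28: 23.076%

Let x be the fractional abundance of Bt-26; then Bt-28 has abundance 1 − x.
25.9969·x + 27.9301·(1 − x) = 26.443
(25.9969 − 27.9301)·x = 26.443 − 27.9301
x = -1.4871 / -1.9332 = 0.76924 → 76.924% Bt-26, 23.076% Bt-28.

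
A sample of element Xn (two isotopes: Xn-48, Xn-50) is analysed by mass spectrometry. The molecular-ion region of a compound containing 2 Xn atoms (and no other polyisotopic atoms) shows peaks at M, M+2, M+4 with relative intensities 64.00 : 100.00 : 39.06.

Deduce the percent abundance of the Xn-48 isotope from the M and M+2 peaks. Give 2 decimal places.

56.14%

Let p = fractional abundance of Xn-48. I(M+2)/I(M) = [C(2,1)·p^1·(1−p)] / p^2 = 2·(1−p)/p = 100.00/64.00 = 1.5625
(1−p)/p = 1.5625/2 = 0.7812  ⇒  p = 1/(1 + 0.7812) = 0.5614
Xn-48: 56.14%, Xn-50: 43.86%.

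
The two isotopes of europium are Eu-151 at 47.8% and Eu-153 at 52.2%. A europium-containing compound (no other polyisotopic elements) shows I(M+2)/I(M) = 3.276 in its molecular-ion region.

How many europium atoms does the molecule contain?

3

The M+2/M ratio from n Eu atoms is n · q/p = n · 0.522/0.478.
n = 3.276 × 0.478/0.522 = 3.00 ≈ 3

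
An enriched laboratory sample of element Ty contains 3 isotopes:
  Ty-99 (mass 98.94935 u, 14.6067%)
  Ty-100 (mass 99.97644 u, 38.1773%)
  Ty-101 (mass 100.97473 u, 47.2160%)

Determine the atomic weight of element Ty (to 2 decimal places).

100.30 u

Average mass = Σ (abundance × isotope mass) = 0.146067 × 98.94935 + 0.381773 × 99.97644 + 0.472160 × 100.97473
= 14.453235 + 38.168305 + 47.676229 = 100.297769 u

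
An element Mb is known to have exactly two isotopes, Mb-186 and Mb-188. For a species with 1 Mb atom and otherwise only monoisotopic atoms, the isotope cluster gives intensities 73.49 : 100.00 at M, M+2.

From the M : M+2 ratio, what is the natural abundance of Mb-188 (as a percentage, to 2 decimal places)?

If p is the fraction of Mb that is Mb-186, then I(M+2)/I(M) = [C(1,1)·p^0·(1−p)] / p^1 = 1·(1−p)/p = 100.00/73.49 = 1.3607
(1−p)/p = 1.3607/1 = 1.3607  ⇒  p = 1/(1 + 1.3607) = 0.4236
Mb-186: 42.36%, Mb-188: 57.64%.

57.64%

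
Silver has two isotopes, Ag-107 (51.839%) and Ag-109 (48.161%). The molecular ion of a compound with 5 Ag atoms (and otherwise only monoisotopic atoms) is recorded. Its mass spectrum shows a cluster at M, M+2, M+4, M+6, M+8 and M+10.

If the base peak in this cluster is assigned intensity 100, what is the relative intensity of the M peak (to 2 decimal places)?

11.59

(0.51839 + 0.48161)^5 gives M 0.0374, M+2 0.1739, M+4 0.3231, M+6 0.3002, M+8 0.1394, M+10 0.0259; the largest is M+4.
P(M+4) = C(5,2) × 0.51839^3 × 0.48161^2 = 10 × 0.13930601 × 0.23194819 = 0.323118 (base)
P(M) = C(5,0) × 0.51839^5 × 0.48161^0 = 1 × 0.03743545 × 1.0000 = 0.037435
Relative intensity = 0.037435 / 0.323118 × 100 = 11.59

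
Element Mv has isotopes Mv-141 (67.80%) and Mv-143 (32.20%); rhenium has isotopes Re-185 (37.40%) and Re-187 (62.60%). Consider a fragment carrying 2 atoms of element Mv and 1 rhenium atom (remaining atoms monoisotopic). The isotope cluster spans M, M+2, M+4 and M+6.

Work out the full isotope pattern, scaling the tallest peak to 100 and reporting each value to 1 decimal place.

Element Mv pattern (n=2): 0.459684 : 0.436632 : 0.103684
Rhenium pattern (n=1): 0.3740 : 0.6260
Convolve the two distributions (both contribute in 2-u steps):
  M: 0.459684×0.3740 = 0.171922
  M+2: 0.459684×0.6260 + 0.436632×0.3740 = 0.451063
  M+4: 0.436632×0.6260 + 0.103684×0.3740 = 0.312109
  M+6: 0.103684×0.6260 = 0.064906
Scale to base peak (0.451063) = 100: 38.1 : 100.0 : 69.2 : 14.4

38.1 : 100.0 : 69.2 : 14.4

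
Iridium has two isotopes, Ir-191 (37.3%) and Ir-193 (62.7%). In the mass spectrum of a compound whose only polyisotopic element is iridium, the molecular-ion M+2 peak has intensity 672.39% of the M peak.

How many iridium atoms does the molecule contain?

4

With n Ir atoms, P(M+2)/P(M) = C(n,1)·p^(n−1)q / p^n = n·q/p = n · 0.627/0.373.
n = 6.7239 × 0.373/0.627 = 4.00 ≈ 4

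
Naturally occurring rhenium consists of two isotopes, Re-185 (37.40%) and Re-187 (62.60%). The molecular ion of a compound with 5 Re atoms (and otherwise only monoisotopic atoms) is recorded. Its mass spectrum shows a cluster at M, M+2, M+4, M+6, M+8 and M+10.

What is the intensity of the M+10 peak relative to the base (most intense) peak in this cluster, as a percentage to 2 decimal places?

28.02%

Binomial terms of (0.3740 + 0.6260)^5: M 0.0073, M+2 0.0612, M+4 0.2050, M+6 0.3431, M+8 0.2872, M+10 0.0961 → M+6 is the base peak.
P(M+6) = C(5,3) × 0.3740^2 × 0.6260^3 = 10 × 0.139876 × 0.24531438 = 0.343136 (base)
P(M+10) = C(5,5) × 0.3740^0 × 0.6260^5 = 1 × 1.0000 × 0.09613282 = 0.096133
Relative intensity = 0.096133 / 0.343136 × 100 = 28.02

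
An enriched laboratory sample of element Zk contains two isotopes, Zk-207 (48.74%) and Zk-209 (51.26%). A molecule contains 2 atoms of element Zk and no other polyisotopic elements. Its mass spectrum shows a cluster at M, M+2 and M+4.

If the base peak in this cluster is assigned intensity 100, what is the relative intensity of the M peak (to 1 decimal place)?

47.5

Term probabilities: M 0.2376, M+2 0.4997, M+4 0.2628. Base peak = M+2.
P(M+2) = C(2,1) × 0.4874^1 × 0.5126^1 = 2 × 0.4874 × 0.5126 = 0.499682 (base)
P(M) = C(2,0) × 0.4874^2 × 0.5126^0 = 1 × 0.23755876 × 1.0000 = 0.237559
Relative intensity = 0.237559 / 0.499682 × 100 = 47.5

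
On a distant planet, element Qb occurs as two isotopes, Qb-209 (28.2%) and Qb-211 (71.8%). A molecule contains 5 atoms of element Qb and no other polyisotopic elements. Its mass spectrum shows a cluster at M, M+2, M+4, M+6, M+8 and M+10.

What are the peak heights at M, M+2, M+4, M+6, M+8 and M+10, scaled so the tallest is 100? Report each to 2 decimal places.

0.48 : 6.06 : 30.85 : 78.55 : 100.00 : 50.92

Each Qb atom is independently Qb-209 (p = 0.282) or Qb-211 (q = 0.718); the cluster is the binomial expansion (p + q)^5.
P(M) = 0.282^5 = 0.001783
P(M+2) = 5 × 0.282^4 × 0.718^1 = 0.022703
P(M+4) = 10 × 0.282^3 × 0.718^2 = 0.115610
P(M+6) = 10 × 0.282^2 × 0.718^3 = 0.294355
P(M+8) = 5 × 0.282^1 × 0.718^4 = 0.374729
P(M+10) = 0.718^5 = 0.190819
The M+8 peak is largest (0.374729); scaling to 100 gives 0.48 : 6.06 : 30.85 : 78.55 : 100.00 : 50.92.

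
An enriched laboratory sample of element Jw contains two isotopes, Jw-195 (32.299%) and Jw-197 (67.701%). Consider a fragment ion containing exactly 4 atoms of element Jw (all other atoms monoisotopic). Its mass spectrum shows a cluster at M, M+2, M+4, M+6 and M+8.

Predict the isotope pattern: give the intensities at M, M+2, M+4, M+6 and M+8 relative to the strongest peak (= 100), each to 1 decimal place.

2.7 : 22.8 : 71.6 : 100.0 : 52.4

Each Jw atom is independently Jw-195 (p = 0.32299) or Jw-197 (q = 0.67701); the cluster is the binomial expansion (p + q)^4.
P(M) = 0.32299^4 = 0.010883
P(M+2) = 4 × 0.32299^3 × 0.67701^1 = 0.091248
P(M+4) = 6 × 0.32299^2 × 0.67701^2 = 0.286893
P(M+6) = 4 × 0.32299^1 × 0.67701^3 = 0.400898
P(M+8) = 0.67701^4 = 0.210078
The M+6 peak is largest (0.400898); scaling to 100 gives 2.7 : 22.8 : 71.6 : 100.0 : 52.4.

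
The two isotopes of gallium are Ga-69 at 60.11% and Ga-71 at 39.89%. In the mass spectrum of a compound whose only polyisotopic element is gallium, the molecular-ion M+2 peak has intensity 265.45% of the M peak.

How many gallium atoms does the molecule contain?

With n Ga atoms, P(M+2)/P(M) = C(n,1)·p^(n−1)q / p^n = n·q/p = n · 0.3989/0.6011.
n = 2.6545 × 0.6011/0.3989 = 4.00 ≈ 4

4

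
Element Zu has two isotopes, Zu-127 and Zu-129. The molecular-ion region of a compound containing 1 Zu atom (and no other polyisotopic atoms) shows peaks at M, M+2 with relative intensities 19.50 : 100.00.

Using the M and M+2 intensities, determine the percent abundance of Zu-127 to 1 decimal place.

16.3%

Let p = fractional abundance of Zu-127. I(M+2)/I(M) = [C(1,1)·p^0·(1−p)] / p^1 = 1·(1−p)/p = 100.00/19.50 = 5.1282
(1−p)/p = 5.1282/1 = 5.1282  ⇒  p = 1/(1 + 5.1282) = 0.1632
Zu-127: 16.3%, Zu-129: 83.7%.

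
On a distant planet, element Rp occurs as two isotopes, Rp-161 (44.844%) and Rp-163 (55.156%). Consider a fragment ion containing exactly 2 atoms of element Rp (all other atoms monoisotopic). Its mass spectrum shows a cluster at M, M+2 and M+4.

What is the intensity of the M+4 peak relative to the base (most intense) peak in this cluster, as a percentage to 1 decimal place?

61.5%

(0.44844 + 0.55156)^2 gives M 0.2011, M+2 0.4947, M+4 0.3042; the largest is M+2.
P(M+2) = C(2,1) × 0.44844^1 × 0.55156^1 = 2 × 0.44844 × 0.55156 = 0.494683 (base)
P(M+4) = C(2,2) × 0.44844^0 × 0.55156^2 = 1 × 1.0000 × 0.30421843 = 0.304218
Relative intensity = 0.304218 / 0.494683 × 100 = 61.5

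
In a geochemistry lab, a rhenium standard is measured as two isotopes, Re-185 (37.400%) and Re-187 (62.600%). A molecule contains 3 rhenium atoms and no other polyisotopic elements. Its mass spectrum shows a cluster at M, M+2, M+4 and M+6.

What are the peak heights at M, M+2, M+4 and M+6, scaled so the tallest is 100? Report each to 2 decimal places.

Expanding (0.37400 + 0.62600)^3:
P(M) = 0.37400^3 = 0.052314
P(M+2) = 3 × 0.37400^2 × 0.62600^1 = 0.262687
P(M+4) = 3 × 0.37400^1 × 0.62600^2 = 0.439685
P(M+6) = 0.62600^3 = 0.245314
The M+4 peak is largest (0.439685); scaling to 100 gives 11.90 : 59.74 : 100.00 : 55.79.

11.90 : 59.74 : 100.00 : 55.79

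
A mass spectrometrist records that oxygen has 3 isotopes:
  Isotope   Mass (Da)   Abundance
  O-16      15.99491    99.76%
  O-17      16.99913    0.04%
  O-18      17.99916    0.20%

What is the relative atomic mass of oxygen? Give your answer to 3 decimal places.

15.999 Da

The abundance-weighted mean is 0.9976 × 15.99491 + 0.0004 × 16.99913 + 0.0020 × 17.99916
= 15.956522 + 0.006800 + 0.035998 = 15.999320 Da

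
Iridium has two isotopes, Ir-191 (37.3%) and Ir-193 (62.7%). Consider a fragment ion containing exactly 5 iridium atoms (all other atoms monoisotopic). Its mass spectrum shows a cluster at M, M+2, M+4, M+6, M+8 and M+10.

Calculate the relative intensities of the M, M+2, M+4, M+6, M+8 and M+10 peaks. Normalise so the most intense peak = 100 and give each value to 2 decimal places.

Each Ir atom is independently Ir-191 (p = 0.373) or Ir-193 (q = 0.627); the cluster is the binomial expansion (p + q)^5.
P(M) = 0.373^5 = 0.007220
P(M+2) = 5 × 0.373^4 × 0.627^1 = 0.060684
P(M+4) = 10 × 0.373^3 × 0.627^2 = 0.204015
P(M+6) = 10 × 0.373^2 × 0.627^3 = 0.342942
P(M+8) = 5 × 0.373^1 × 0.627^4 = 0.288237
P(M+10) = 0.627^5 = 0.096903
The M+6 peak is largest (0.342942); scaling to 100 gives 2.11 : 17.70 : 59.49 : 100.00 : 84.05 : 28.26.

2.11 : 17.70 : 59.49 : 100.00 : 84.05 : 28.26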